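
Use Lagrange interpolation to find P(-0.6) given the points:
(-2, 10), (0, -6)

Lagrange interpolation formula:
P(x) = Σ yᵢ × Lᵢ(x)
where Lᵢ(x) = Π_{j≠i} (x - xⱼ)/(xᵢ - xⱼ)

L_0(-0.6) = (-0.6 - 0)/(-2 - 0) = 0.300000
L_1(-0.6) = (-0.6 - (-2))/(0 - (-2)) = 0.700000

P(-0.6) = 10×L_0(-0.6) + (-6)×L_1(-0.6)
P(-0.6) = -1.200000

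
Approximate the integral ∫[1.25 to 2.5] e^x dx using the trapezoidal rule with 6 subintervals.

f(x) = e^x
a = 1.25, b = 2.5, n = 6
h = (b - a)/n = 0.208333

Trapezoidal rule: (h/2)[f(x₀) + 2f(x₁) + 2f(x₂) + ... + f(xₙ)]

x_0 = 1.2500, f(x_0) = 3.490343, coefficient = 1
x_1 = 1.4583, f(x_1) = 4.298789, coefficient = 2
x_2 = 1.6667, f(x_2) = 5.294490, coefficient = 2
x_3 = 1.8750, f(x_3) = 6.520819, coefficient = 2
x_4 = 2.0833, f(x_4) = 8.031195, coefficient = 2
x_5 = 2.2917, f(x_5) = 9.891410, coefficient = 2
x_6 = 2.5000, f(x_6) = 12.182494, coefficient = 1

I ≈ (0.208333/2) × 83.746242 = 8.723567
Exact value: 8.692151
Error: 0.031416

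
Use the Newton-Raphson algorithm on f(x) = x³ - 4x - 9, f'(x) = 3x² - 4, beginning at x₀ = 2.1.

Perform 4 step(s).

f(x) = x³ - 4x - 9
f'(x) = 3x² - 4
x₀ = 2.1

Newton-Raphson formula: x_{n+1} = x_n - f(x_n)/f'(x_n)

Iteration 1:
  f(2.100000) = -8.139000
  f'(2.100000) = 9.230000
  x_1 = 2.100000 - (-8.139000)/9.230000 = 2.981798
Iteration 2:
  f(2.981798) = 5.584341
  f'(2.981798) = 22.673367
  x_2 = 2.981798 - 5.584341/22.673367 = 2.735503
Iteration 3:
  f(2.735503) = 0.527699
  f'(2.735503) = 18.448935
  x_3 = 2.735503 - 0.527699/18.448935 = 2.706900
Iteration 4:
  f(2.706900) = 0.006691
  f'(2.706900) = 17.981924
  x_4 = 2.706900 - 0.006691/17.981924 = 2.706528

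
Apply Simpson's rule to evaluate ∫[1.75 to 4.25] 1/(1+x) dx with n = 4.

f(x) = 1/(1+x)
a = 1.75, b = 4.25, n = 4
h = (b - a)/n = 0.625000

Simpson's rule: (h/3)[f(x₀) + 4f(x₁) + 2f(x₂) + ... + f(xₙ)]

x_0 = 1.7500, f(x_0) = 0.363636, coefficient = 1
x_1 = 2.3750, f(x_1) = 0.296296, coefficient = 4
x_2 = 3.0000, f(x_2) = 0.250000, coefficient = 2
x_3 = 3.6250, f(x_3) = 0.216216, coefficient = 4
x_4 = 4.2500, f(x_4) = 0.190476, coefficient = 1

I ≈ (0.625000/3) × 3.104163 = 0.646701
Exact value: 0.646627
Error: 0.000073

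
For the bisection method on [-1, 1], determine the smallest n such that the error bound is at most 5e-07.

We need (b-a)/2^n ≤ 5e-07
(1 - (-1))/2^n ≤ 5e-07
2/2^n ≤ 5e-07
2^n ≥ 4000000
n ≥ log₂(4000000) = 21.93
n ≥ 22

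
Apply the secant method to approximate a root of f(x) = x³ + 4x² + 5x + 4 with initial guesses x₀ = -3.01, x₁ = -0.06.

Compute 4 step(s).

f(x) = x³ + 4x² + 5x + 4
x₀ = -3.01, x₁ = -0.06

Secant formula: x_{n+1} = x_n - f(x_n)(x_n - x_{n-1})/(f(x_n) - f(x_{n-1}))

Iteration 1:
  f(-3.010000) = -2.080501
  f(-0.060000) = 3.714184
  x_2 = -0.060000 - 3.714184×(-0.060000 - (-3.010000))/(3.714184 - (-2.080501))
       = -1.950844
Iteration 2:
  f(-0.060000) = 3.714184
  f(-1.950844) = 2.044443
  x_3 = -1.950844 - 2.044443×(-1.950844 - (-0.060000))/(2.044443 - 3.714184)
       = -4.266005
Iteration 3:
  f(-1.950844) = 2.044443
  f(-4.266005) = -22.170994
  x_4 = -4.266005 - (-22.170994)×(-4.266005 - (-1.950844))/(-22.170994 - 2.044443)
       = -2.146306
Iteration 4:
  f(-4.266005) = -22.170994
  f(-2.146306) = 1.807751
  x_5 = -2.146306 - 1.807751×(-2.146306 - (-4.266005))/(1.807751 - (-22.170994))
       = -2.306110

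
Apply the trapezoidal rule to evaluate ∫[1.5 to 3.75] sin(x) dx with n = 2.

f(x) = sin(x)
a = 1.5, b = 3.75, n = 2
h = (b - a)/n = 1.125000

Trapezoidal rule: (h/2)[f(x₀) + 2f(x₁) + 2f(x₂) + ... + f(xₙ)]

x_0 = 1.5000, f(x_0) = 0.997495, coefficient = 1
x_1 = 2.6250, f(x_1) = 0.493920, coefficient = 2
x_2 = 3.7500, f(x_2) = -0.571561, coefficient = 1

I ≈ (1.125000/2) × 1.413774 = 0.795248
Exact value: 0.891297
Error: 0.096049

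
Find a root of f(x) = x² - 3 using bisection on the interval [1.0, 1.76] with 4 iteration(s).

f(x) = x² - 3
Initial interval: [1.0, 1.76]

Iteration 1:
  c_1 = (1.000000 + 1.760000)/2 = 1.380000
  f(c_1) = f(1.380000) = -1.095600
  f(a) × f(c) ≥ 0, new interval: [1.380000, 1.760000]
Iteration 2:
  c_2 = (1.380000 + 1.760000)/2 = 1.570000
  f(c_2) = f(1.570000) = -0.535100
  f(a) × f(c) ≥ 0, new interval: [1.570000, 1.760000]
Iteration 3:
  c_3 = (1.570000 + 1.760000)/2 = 1.665000
  f(c_3) = f(1.665000) = -0.227775
  f(a) × f(c) ≥ 0, new interval: [1.665000, 1.760000]
Iteration 4:
  c_4 = (1.665000 + 1.760000)/2 = 1.712500
  f(c_4) = f(1.712500) = -0.067344
  f(a) × f(c) ≥ 0, new interval: [1.712500, 1.760000]

After 4 iteration(s), the approximation is c_4 = 1.712500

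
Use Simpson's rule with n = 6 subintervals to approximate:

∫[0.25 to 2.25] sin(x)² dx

f(x) = sin(x)²
a = 0.25, b = 2.25, n = 6
h = (b - a)/n = 0.333333

Simpson's rule: (h/3)[f(x₀) + 4f(x₁) + 2f(x₂) + ... + f(xₙ)]

x_0 = 0.2500, f(x_0) = 0.061209, coefficient = 1
x_1 = 0.5833, f(x_1) = 0.303391, coefficient = 4
x_2 = 0.9167, f(x_2) = 0.629766, coefficient = 2
x_3 = 1.2500, f(x_3) = 0.900572, coefficient = 4
x_4 = 1.5833, f(x_4) = 0.999843, coefficient = 2
x_5 = 1.9167, f(x_5) = 0.885068, coefficient = 4
x_6 = 2.2500, f(x_6) = 0.605398, coefficient = 1

I ≈ (0.333333/3) × 12.281947 = 1.364661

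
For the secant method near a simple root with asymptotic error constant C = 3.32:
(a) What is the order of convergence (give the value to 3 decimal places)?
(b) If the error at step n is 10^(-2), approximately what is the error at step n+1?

(a) Secant method has superlinear convergence with order φ = (1+√5)/2 ≈ 1.618.
    This means |e_{n+1}| ≈ C|e_n|^1.618.

(b) With |e_n| = 10^(-2) and C = 3.32:
    |e_{n+1}| ≈ 3.32 × (10^(-2))^1.618 = 3.32 × 10^(-3.24)

(a) ≈ 1.618 (golden ratio); (b) |e_{n+1}| ≈ 1.928e-03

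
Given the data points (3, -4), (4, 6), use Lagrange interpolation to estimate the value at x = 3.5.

Lagrange interpolation formula:
P(x) = Σ yᵢ × Lᵢ(x)
where Lᵢ(x) = Π_{j≠i} (x - xⱼ)/(xᵢ - xⱼ)

L_0(3.5) = (3.5 - 4)/(3 - 4) = 0.500000
L_1(3.5) = (3.5 - 3)/(4 - 3) = 0.500000

P(3.5) = (-4)×L_0(3.5) + 6×L_1(3.5)
P(3.5) = 1.000000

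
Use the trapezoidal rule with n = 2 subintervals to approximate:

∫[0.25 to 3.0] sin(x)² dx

f(x) = sin(x)²
a = 0.25, b = 3.0, n = 2
h = (b - a)/n = 1.375000

Trapezoidal rule: (h/2)[f(x₀) + 2f(x₁) + 2f(x₂) + ... + f(xₙ)]

x_0 = 0.2500, f(x_0) = 0.061209, coefficient = 1
x_1 = 1.6250, f(x_1) = 0.997065, coefficient = 2
x_2 = 3.0000, f(x_2) = 0.019915, coefficient = 1

I ≈ (1.375000/2) × 2.075253 = 1.426737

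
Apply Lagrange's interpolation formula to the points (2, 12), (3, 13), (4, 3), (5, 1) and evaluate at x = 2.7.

Lagrange interpolation formula:
P(x) = Σ yᵢ × Lᵢ(x)
where Lᵢ(x) = Π_{j≠i} (x - xⱼ)/(xᵢ - xⱼ)

L_0(2.7) = (2.7 - 3)/(2 - 3) × (2.7 - 4)/(2 - 4) × (2.7 - 5)/(2 - 5) = 0.149500
L_1(2.7) = (2.7 - 2)/(3 - 2) × (2.7 - 4)/(3 - 4) × (2.7 - 5)/(3 - 5) = 1.046500
L_2(2.7) = (2.7 - 2)/(4 - 2) × (2.7 - 3)/(4 - 3) × (2.7 - 5)/(4 - 5) = -0.241500
L_3(2.7) = (2.7 - 2)/(5 - 2) × (2.7 - 3)/(5 - 3) × (2.7 - 4)/(5 - 4) = 0.045500

P(2.7) = 12×L_0(2.7) + 13×L_1(2.7) + 3×L_2(2.7) + 1×L_3(2.7)
P(2.7) = 14.719500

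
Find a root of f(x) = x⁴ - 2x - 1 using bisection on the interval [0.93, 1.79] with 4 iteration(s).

f(x) = x⁴ - 2x - 1
Initial interval: [0.93, 1.79]

Iteration 1:
  c_1 = (0.930000 + 1.790000)/2 = 1.360000
  f(c_1) = f(1.360000) = -0.298980
  f(a) × f(c) ≥ 0, new interval: [1.360000, 1.790000]
Iteration 2:
  c_2 = (1.360000 + 1.790000)/2 = 1.575000
  f(c_2) = f(1.575000) = 2.003500
  f(a) × f(c) < 0, new interval: [1.360000, 1.575000]
Iteration 3:
  c_3 = (1.360000 + 1.575000)/2 = 1.467500
  f(c_3) = f(1.467500) = 0.702805
  f(a) × f(c) < 0, new interval: [1.360000, 1.467500]
Iteration 4:
  c_4 = (1.360000 + 1.467500)/2 = 1.413750
  f(c_4) = f(1.413750) = 0.167258
  f(a) × f(c) < 0, new interval: [1.360000, 1.413750]

After 4 iteration(s), the approximation is c_4 = 1.413750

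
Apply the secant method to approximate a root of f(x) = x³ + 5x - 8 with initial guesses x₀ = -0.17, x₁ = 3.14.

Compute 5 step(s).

f(x) = x³ + 5x - 8
x₀ = -0.17, x₁ = 3.14

Secant formula: x_{n+1} = x_n - f(x_n)(x_n - x_{n-1})/(f(x_n) - f(x_{n-1}))

Iteration 1:
  f(-0.170000) = -8.854913
  f(3.140000) = 38.659144
  x_2 = 3.140000 - 38.659144×(3.140000 - (-0.170000))/(38.659144 - (-8.854913))
       = 0.446865
Iteration 2:
  f(3.140000) = 38.659144
  f(0.446865) = -5.676441
  x_3 = 0.446865 - (-5.676441)×(0.446865 - 3.140000)/(-5.676441 - 38.659144)
       = 0.791677
Iteration 3:
  f(0.446865) = -5.676441
  f(0.791677) = -3.545432
  x_4 = 0.791677 - (-3.545432)×(0.791677 - 0.446865)/(-3.545432 - (-5.676441))
       = 1.365351
Iteration 4:
  f(0.791677) = -3.545432
  f(1.365351) = 1.372024
  x_5 = 1.365351 - 1.372024×(1.365351 - 0.791677)/(1.372024 - (-3.545432))
       = 1.205290
Iteration 5:
  f(1.365351) = 1.372024
  f(1.205290) = -0.222597
  x_6 = 1.205290 - (-0.222597)×(1.205290 - 1.365351)/(-0.222597 - 1.372024)
       = 1.227633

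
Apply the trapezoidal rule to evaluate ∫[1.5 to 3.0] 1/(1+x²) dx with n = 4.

f(x) = 1/(1+x²)
a = 1.5, b = 3.0, n = 4
h = (b - a)/n = 0.375000

Trapezoidal rule: (h/2)[f(x₀) + 2f(x₁) + 2f(x₂) + ... + f(xₙ)]

x_0 = 1.5000, f(x_0) = 0.307692, coefficient = 1
x_1 = 1.8750, f(x_1) = 0.221453, coefficient = 2
x_2 = 2.2500, f(x_2) = 0.164948, coefficient = 2
x_3 = 2.6250, f(x_3) = 0.126733, coefficient = 2
x_4 = 3.0000, f(x_4) = 0.100000, coefficient = 1

I ≈ (0.375000/2) × 1.433961 = 0.268868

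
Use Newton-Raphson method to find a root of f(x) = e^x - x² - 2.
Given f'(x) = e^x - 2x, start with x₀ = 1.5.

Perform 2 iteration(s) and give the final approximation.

f(x) = e^x - x² - 2
f'(x) = e^x - 2x
x₀ = 1.5

Newton-Raphson formula: x_{n+1} = x_n - f(x_n)/f'(x_n)

Iteration 1:
  f(1.500000) = 0.231689
  f'(1.500000) = 1.481689
  x_1 = 1.500000 - 0.231689/1.481689 = 1.343632
Iteration 2:
  f(1.343632) = 0.027592
  f'(1.343632) = 1.145675
  x_2 = 1.343632 - 0.027592/1.145675 = 1.319548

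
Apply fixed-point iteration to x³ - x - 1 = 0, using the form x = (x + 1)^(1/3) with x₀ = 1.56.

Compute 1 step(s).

Equation: x³ - x - 1 = 0
Fixed-point form: x = (x + 1)^(1/3)
x₀ = 1.56

x_1 = g(1.560000) = 1.367981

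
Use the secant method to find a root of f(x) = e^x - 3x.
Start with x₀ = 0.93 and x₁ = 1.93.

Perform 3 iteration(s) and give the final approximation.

f(x) = e^x - 3x
x₀ = 0.93, x₁ = 1.93

Secant formula: x_{n+1} = x_n - f(x_n)(x_n - x_{n-1})/(f(x_n) - f(x_{n-1}))

Iteration 1:
  f(0.930000) = -0.255491
  f(1.930000) = 1.099510
  x_2 = 1.930000 - 1.099510×(1.930000 - 0.930000)/(1.099510 - (-0.255491))
       = 1.118554
Iteration 2:
  f(1.930000) = 1.099510
  f(1.118554) = -0.295236
  x_3 = 1.118554 - (-0.295236)×(1.118554 - 1.930000)/(-0.295236 - 1.099510)
       = 1.290319
Iteration 3:
  f(1.118554) = -0.295236
  f(1.290319) = -0.237012
  x_4 = 1.290319 - (-0.237012)×(1.290319 - 1.118554)/(-0.237012 - (-0.295236))
       = 1.989509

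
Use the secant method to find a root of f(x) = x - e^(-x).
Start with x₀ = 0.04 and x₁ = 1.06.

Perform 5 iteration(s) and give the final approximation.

f(x) = x - e^(-x)
x₀ = 0.04, x₁ = 1.06

Secant formula: x_{n+1} = x_n - f(x_n)(x_n - x_{n-1})/(f(x_n) - f(x_{n-1}))

Iteration 1:
  f(0.040000) = -0.920789
  f(1.060000) = 0.713544
  x_2 = 1.060000 - 0.713544×(1.060000 - 0.040000)/(0.713544 - (-0.920789))
       = 0.614672
Iteration 2:
  f(1.060000) = 0.713544
  f(0.614672) = 0.073853
  x_3 = 0.614672 - 0.073853×(0.614672 - 1.060000)/(0.073853 - 0.713544)
       = 0.563258
Iteration 3:
  f(0.614672) = 0.073853
  f(0.563258) = -0.006093
  x_4 = 0.563258 - (-0.006093)×(0.563258 - 0.614672)/(-0.006093 - 0.073853)
       = 0.567176
Iteration 4:
  f(0.563258) = -0.006093
  f(0.567176) = 0.000052
  x_5 = 0.567176 - 0.000052×(0.567176 - 0.563258)/(0.000052 - (-0.006093))
       = 0.567143
Iteration 5:
  f(0.567176) = 0.000052
  f(0.567143) = 0.000000
  x_6 = 0.567143 - 0.000000×(0.567143 - 0.567176)/(0.000000 - 0.000052)
       = 0.567143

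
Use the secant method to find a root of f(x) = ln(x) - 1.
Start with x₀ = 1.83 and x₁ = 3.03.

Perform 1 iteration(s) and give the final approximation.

f(x) = ln(x) - 1
x₀ = 1.83, x₁ = 3.03

Secant formula: x_{n+1} = x_n - f(x_n)(x_n - x_{n-1})/(f(x_n) - f(x_{n-1}))

Iteration 1:
  f(1.830000) = -0.395684
  f(3.030000) = 0.108563
  x_2 = 3.030000 - 0.108563×(3.030000 - 1.830000)/(0.108563 - (-0.395684))
       = 2.771644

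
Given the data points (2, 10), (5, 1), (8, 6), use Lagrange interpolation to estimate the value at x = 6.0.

Lagrange interpolation formula:
P(x) = Σ yᵢ × Lᵢ(x)
where Lᵢ(x) = Π_{j≠i} (x - xⱼ)/(xᵢ - xⱼ)

L_0(6.0) = (6.0 - 5)/(2 - 5) × (6.0 - 8)/(2 - 8) = -0.111111
L_1(6.0) = (6.0 - 2)/(5 - 2) × (6.0 - 8)/(5 - 8) = 0.888889
L_2(6.0) = (6.0 - 2)/(8 - 2) × (6.0 - 5)/(8 - 5) = 0.222222

P(6.0) = 10×L_0(6.0) + 1×L_1(6.0) + 6×L_2(6.0)
P(6.0) = 1.111111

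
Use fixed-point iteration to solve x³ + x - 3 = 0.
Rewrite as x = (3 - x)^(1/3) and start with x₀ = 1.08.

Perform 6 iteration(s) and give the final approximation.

Equation: x³ + x - 3 = 0
Fixed-point form: x = (3 - x)^(1/3)
x₀ = 1.08

x_1 = g(1.080000) = 1.242893
x_2 = g(1.242893) = 1.206700
x_3 = g(1.206700) = 1.214929
x_4 = g(1.214929) = 1.213068
x_5 = g(1.213068) = 1.213489
x_6 = g(1.213489) = 1.213394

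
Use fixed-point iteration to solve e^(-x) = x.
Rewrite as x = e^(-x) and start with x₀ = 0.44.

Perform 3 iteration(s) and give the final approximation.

Equation: e^(-x) = x
Fixed-point form: x = e^(-x)
x₀ = 0.44

x_1 = g(0.440000) = 0.644036
x_2 = g(0.644036) = 0.525168
x_3 = g(0.525168) = 0.591456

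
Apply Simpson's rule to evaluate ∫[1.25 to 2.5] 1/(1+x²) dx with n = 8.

f(x) = 1/(1+x²)
a = 1.25, b = 2.5, n = 8
h = (b - a)/n = 0.156250

Simpson's rule: (h/3)[f(x₀) + 4f(x₁) + 2f(x₂) + ... + f(xₙ)]

x_0 = 1.2500, f(x_0) = 0.390244, coefficient = 1
x_1 = 1.4062, f(x_1) = 0.335848, coefficient = 4
x_2 = 1.5625, f(x_2) = 0.290579, coefficient = 2
x_3 = 1.7188, f(x_3) = 0.252902, coefficient = 4
x_4 = 1.8750, f(x_4) = 0.221453, coefficient = 2
x_5 = 2.0312, f(x_5) = 0.195085, coefficient = 4
x_6 = 2.1875, f(x_6) = 0.172856, coefficient = 2
x_7 = 2.3438, f(x_7) = 0.154008, coefficient = 4
x_8 = 2.5000, f(x_8) = 0.137931, coefficient = 1

I ≈ (0.156250/3) × 5.649322 = 0.294236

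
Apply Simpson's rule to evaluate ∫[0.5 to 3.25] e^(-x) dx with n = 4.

f(x) = e^(-x)
a = 0.5, b = 3.25, n = 4
h = (b - a)/n = 0.687500

Simpson's rule: (h/3)[f(x₀) + 4f(x₁) + 2f(x₂) + ... + f(xₙ)]

x_0 = 0.5000, f(x_0) = 0.606531, coefficient = 1
x_1 = 1.1875, f(x_1) = 0.304983, coefficient = 4
x_2 = 1.8750, f(x_2) = 0.153355, coefficient = 2
x_3 = 2.5625, f(x_3) = 0.077112, coefficient = 4
x_4 = 3.2500, f(x_4) = 0.038774, coefficient = 1

I ≈ (0.687500/3) × 2.480393 = 0.568423
Exact value: 0.567756
Error: 0.000667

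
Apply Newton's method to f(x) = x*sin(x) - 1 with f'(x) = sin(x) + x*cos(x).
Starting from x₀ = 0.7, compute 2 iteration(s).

f(x) = x*sin(x) - 1
f'(x) = sin(x) + x*cos(x)
x₀ = 0.7

Newton-Raphson formula: x_{n+1} = x_n - f(x_n)/f'(x_n)

Iteration 1:
  f(0.700000) = -0.549048
  f'(0.700000) = 1.179607
  x_1 = 0.700000 - (-0.549048)/1.179607 = 1.165450
Iteration 2:
  f(1.165450) = 0.071008
  f'(1.165450) = 1.378546
  x_2 = 1.165450 - 0.071008/1.378546 = 1.113940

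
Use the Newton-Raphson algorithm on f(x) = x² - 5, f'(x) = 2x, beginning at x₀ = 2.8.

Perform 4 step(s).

f(x) = x² - 5
f'(x) = 2x
x₀ = 2.8

Newton-Raphson formula: x_{n+1} = x_n - f(x_n)/f'(x_n)

Iteration 1:
  f(2.800000) = 2.840000
  f'(2.800000) = 5.600000
  x_1 = 2.800000 - 2.840000/5.600000 = 2.292857
Iteration 2:
  f(2.292857) = 0.257194
  f'(2.292857) = 4.585714
  x_2 = 2.292857 - 0.257194/4.585714 = 2.236771
Iteration 3:
  f(2.236771) = 0.003146
  f'(2.236771) = 4.473543
  x_3 = 2.236771 - 0.003146/4.473543 = 2.236068
Iteration 4:
  f(2.236068) = 0.000000
  f'(2.236068) = 4.472136
  x_4 = 2.236068 - 0.000000/4.472136 = 2.236068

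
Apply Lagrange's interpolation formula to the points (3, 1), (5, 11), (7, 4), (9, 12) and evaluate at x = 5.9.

Lagrange interpolation formula:
P(x) = Σ yᵢ × Lᵢ(x)
where Lᵢ(x) = Π_{j≠i} (x - xⱼ)/(xᵢ - xⱼ)

L_0(5.9) = (5.9 - 5)/(3 - 5) × (5.9 - 7)/(3 - 7) × (5.9 - 9)/(3 - 9) = -0.063937
L_1(5.9) = (5.9 - 3)/(5 - 3) × (5.9 - 7)/(5 - 7) × (5.9 - 9)/(5 - 9) = 0.618062
L_2(5.9) = (5.9 - 3)/(7 - 3) × (5.9 - 5)/(7 - 5) × (5.9 - 9)/(7 - 9) = 0.505688
L_3(5.9) = (5.9 - 3)/(9 - 3) × (5.9 - 5)/(9 - 5) × (5.9 - 7)/(9 - 7) = -0.059813

P(5.9) = 1×L_0(5.9) + 11×L_1(5.9) + 4×L_2(5.9) + 12×L_3(5.9)
P(5.9) = 8.039750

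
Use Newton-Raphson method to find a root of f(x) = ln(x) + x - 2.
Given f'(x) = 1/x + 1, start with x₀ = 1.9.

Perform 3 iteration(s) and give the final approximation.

f(x) = ln(x) + x - 2
f'(x) = 1/x + 1
x₀ = 1.9

Newton-Raphson formula: x_{n+1} = x_n - f(x_n)/f'(x_n)

Iteration 1:
  f(1.900000) = 0.541854
  f'(1.900000) = 1.526316
  x_1 = 1.900000 - 0.541854/1.526316 = 1.544992
Iteration 2:
  f(1.544992) = -0.019989
  f'(1.544992) = 1.647252
  x_2 = 1.544992 - (-0.019989)/1.647252 = 1.557127
Iteration 3:
  f(1.557127) = -0.000031
  f'(1.557127) = 1.642208
  x_3 = 1.557127 - (-0.000031)/1.642208 = 1.557146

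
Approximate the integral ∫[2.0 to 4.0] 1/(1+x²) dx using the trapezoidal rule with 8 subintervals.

f(x) = 1/(1+x²)
a = 2.0, b = 4.0, n = 8
h = (b - a)/n = 0.250000

Trapezoidal rule: (h/2)[f(x₀) + 2f(x₁) + 2f(x₂) + ... + f(xₙ)]

x_0 = 2.0000, f(x_0) = 0.200000, coefficient = 1
x_1 = 2.2500, f(x_1) = 0.164948, coefficient = 2
x_2 = 2.5000, f(x_2) = 0.137931, coefficient = 2
x_3 = 2.7500, f(x_3) = 0.116788, coefficient = 2
x_4 = 3.0000, f(x_4) = 0.100000, coefficient = 2
x_5 = 3.2500, f(x_5) = 0.086486, coefficient = 2
x_6 = 3.5000, f(x_6) = 0.075472, coefficient = 2
x_7 = 3.7500, f(x_7) = 0.066390, coefficient = 2
x_8 = 4.0000, f(x_8) = 0.058824, coefficient = 1

I ≈ (0.250000/2) × 1.754856 = 0.219357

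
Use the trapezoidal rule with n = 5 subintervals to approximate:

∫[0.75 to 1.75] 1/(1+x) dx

f(x) = 1/(1+x)
a = 0.75, b = 1.75, n = 5
h = (b - a)/n = 0.200000

Trapezoidal rule: (h/2)[f(x₀) + 2f(x₁) + 2f(x₂) + ... + f(xₙ)]

x_0 = 0.7500, f(x_0) = 0.571429, coefficient = 1
x_1 = 0.9500, f(x_1) = 0.512821, coefficient = 2
x_2 = 1.1500, f(x_2) = 0.465116, coefficient = 2
x_3 = 1.3500, f(x_3) = 0.425532, coefficient = 2
x_4 = 1.5500, f(x_4) = 0.392157, coefficient = 2
x_5 = 1.7500, f(x_5) = 0.363636, coefficient = 1

I ≈ (0.200000/2) × 4.526316 = 0.452632
Exact value: 0.451985
Error: 0.000646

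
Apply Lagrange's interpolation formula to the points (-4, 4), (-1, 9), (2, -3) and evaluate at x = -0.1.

Lagrange interpolation formula:
P(x) = Σ yᵢ × Lᵢ(x)
where Lᵢ(x) = Π_{j≠i} (x - xⱼ)/(xᵢ - xⱼ)

L_0(-0.1) = (-0.1 - (-1))/(-4 - (-1)) × (-0.1 - 2)/(-4 - 2) = -0.105000
L_1(-0.1) = (-0.1 - (-4))/(-1 - (-4)) × (-0.1 - 2)/(-1 - 2) = 0.910000
L_2(-0.1) = (-0.1 - (-4))/(2 - (-4)) × (-0.1 - (-1))/(2 - (-1)) = 0.195000

P(-0.1) = 4×L_0(-0.1) + 9×L_1(-0.1) + (-3)×L_2(-0.1)
P(-0.1) = 7.185000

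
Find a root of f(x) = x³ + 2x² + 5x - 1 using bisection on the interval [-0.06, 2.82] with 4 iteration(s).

f(x) = x³ + 2x² + 5x - 1
Initial interval: [-0.06, 2.82]

Iteration 1:
  c_1 = (-0.060000 + 2.820000)/2 = 1.380000
  f(c_1) = f(1.380000) = 12.336872
  f(a) × f(c) < 0, new interval: [-0.060000, 1.380000]
Iteration 2:
  c_2 = (-0.060000 + 1.380000)/2 = 0.660000
  f(c_2) = f(0.660000) = 3.458696
  f(a) × f(c) < 0, new interval: [-0.060000, 0.660000]
Iteration 3:
  c_3 = (-0.060000 + 0.660000)/2 = 0.300000
  f(c_3) = f(0.300000) = 0.707000
  f(a) × f(c) < 0, new interval: [-0.060000, 0.300000]
Iteration 4:
  c_4 = (-0.060000 + 0.300000)/2 = 0.120000
  f(c_4) = f(0.120000) = -0.369472
  f(a) × f(c) ≥ 0, new interval: [0.120000, 0.300000]

After 4 iteration(s), the approximation is c_4 = 0.120000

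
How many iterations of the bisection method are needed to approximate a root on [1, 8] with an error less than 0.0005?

We need (b-a)/2^n ≤ 0.0005
(8 - 1)/2^n ≤ 0.0005
7/2^n ≤ 0.0005
2^n ≥ 14000
n ≥ log₂(14000) = 13.77
n ≥ 14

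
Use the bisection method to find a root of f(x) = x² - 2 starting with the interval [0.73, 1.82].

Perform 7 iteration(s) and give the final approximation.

f(x) = x² - 2
Initial interval: [0.73, 1.82]

Iteration 1:
  c_1 = (0.730000 + 1.820000)/2 = 1.275000
  f(c_1) = f(1.275000) = -0.374375
  f(a) × f(c) ≥ 0, new interval: [1.275000, 1.820000]
Iteration 2:
  c_2 = (1.275000 + 1.820000)/2 = 1.547500
  f(c_2) = f(1.547500) = 0.394756
  f(a) × f(c) < 0, new interval: [1.275000, 1.547500]
Iteration 3:
  c_3 = (1.275000 + 1.547500)/2 = 1.411250
  f(c_3) = f(1.411250) = -0.008373
  f(a) × f(c) ≥ 0, new interval: [1.411250, 1.547500]
Iteration 4:
  c_4 = (1.411250 + 1.547500)/2 = 1.479375
  f(c_4) = f(1.479375) = 0.188550
  f(a) × f(c) < 0, new interval: [1.411250, 1.479375]
Iteration 5:
  c_5 = (1.411250 + 1.479375)/2 = 1.445312
  f(c_5) = f(1.445312) = 0.088928
  f(a) × f(c) < 0, new interval: [1.411250, 1.445312]
Iteration 6:
  c_6 = (1.411250 + 1.445312)/2 = 1.428281
  f(c_6) = f(1.428281) = 0.039987
  f(a) × f(c) < 0, new interval: [1.411250, 1.428281]
Iteration 7:
  c_7 = (1.411250 + 1.428281)/2 = 1.419766
  f(c_7) = f(1.419766) = 0.015734
  f(a) × f(c) < 0, new interval: [1.411250, 1.419766]

After 7 iteration(s), the approximation is c_7 = 1.419766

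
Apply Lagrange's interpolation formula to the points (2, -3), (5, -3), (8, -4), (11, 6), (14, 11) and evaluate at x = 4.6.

Lagrange interpolation formula:
P(x) = Σ yᵢ × Lᵢ(x)
where Lᵢ(x) = Π_{j≠i} (x - xⱼ)/(xᵢ - xⱼ)

L_0(4.6) = (4.6 - 5)/(2 - 5) × (4.6 - 8)/(2 - 8) × (4.6 - 11)/(2 - 11) × (4.6 - 14)/(2 - 14) = 0.042087
L_1(4.6) = (4.6 - 2)/(5 - 2) × (4.6 - 8)/(5 - 8) × (4.6 - 11)/(5 - 11) × (4.6 - 14)/(5 - 14) = 1.094268
L_2(4.6) = (4.6 - 2)/(8 - 2) × (4.6 - 5)/(8 - 5) × (4.6 - 11)/(8 - 11) × (4.6 - 14)/(8 - 14) = -0.193106
L_3(4.6) = (4.6 - 2)/(11 - 2) × (4.6 - 5)/(11 - 5) × (4.6 - 8)/(11 - 8) × (4.6 - 14)/(11 - 14) = 0.068392
L_4(4.6) = (4.6 - 2)/(14 - 2) × (4.6 - 5)/(14 - 5) × (4.6 - 8)/(14 - 8) × (4.6 - 11)/(14 - 11) = -0.011641

P(4.6) = (-3)×L_0(4.6) + (-3)×L_1(4.6) + (-4)×L_2(4.6) + 6×L_3(4.6) + 11×L_4(4.6)
P(4.6) = -2.354344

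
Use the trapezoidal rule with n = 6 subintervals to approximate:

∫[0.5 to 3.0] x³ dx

f(x) = x³
a = 0.5, b = 3.0, n = 6
h = (b - a)/n = 0.416667

Trapezoidal rule: (h/2)[f(x₀) + 2f(x₁) + 2f(x₂) + ... + f(xₙ)]

x_0 = 0.5000, f(x_0) = 0.125000, coefficient = 1
x_1 = 0.9167, f(x_1) = 0.770255, coefficient = 2
x_2 = 1.3333, f(x_2) = 2.370370, coefficient = 2
x_3 = 1.7500, f(x_3) = 5.359375, coefficient = 2
x_4 = 2.1667, f(x_4) = 10.171296, coefficient = 2
x_5 = 2.5833, f(x_5) = 17.240162, coefficient = 2
x_6 = 3.0000, f(x_6) = 27.000000, coefficient = 1

I ≈ (0.416667/2) × 98.947917 = 20.614149
Exact value: 20.234375
Error: 0.379774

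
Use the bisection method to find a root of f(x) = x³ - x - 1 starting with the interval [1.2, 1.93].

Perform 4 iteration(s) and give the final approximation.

f(x) = x³ - x - 1
Initial interval: [1.2, 1.93]

Iteration 1:
  c_1 = (1.200000 + 1.930000)/2 = 1.565000
  f(c_1) = f(1.565000) = 1.268037
  f(a) × f(c) < 0, new interval: [1.200000, 1.565000]
Iteration 2:
  c_2 = (1.200000 + 1.565000)/2 = 1.382500
  f(c_2) = f(1.382500) = 0.259881
  f(a) × f(c) < 0, new interval: [1.200000, 1.382500]
Iteration 3:
  c_3 = (1.200000 + 1.382500)/2 = 1.291250
  f(c_3) = f(1.291250) = -0.138315
  f(a) × f(c) ≥ 0, new interval: [1.291250, 1.382500]
Iteration 4:
  c_4 = (1.291250 + 1.382500)/2 = 1.336875
  f(c_4) = f(1.336875) = 0.052434
  f(a) × f(c) < 0, new interval: [1.291250, 1.336875]

After 4 iteration(s), the approximation is c_4 = 1.336875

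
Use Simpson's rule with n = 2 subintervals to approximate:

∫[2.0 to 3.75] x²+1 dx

f(x) = x²+1
a = 2.0, b = 3.75, n = 2
h = (b - a)/n = 0.875000

Simpson's rule: (h/3)[f(x₀) + 4f(x₁) + 2f(x₂) + ... + f(xₙ)]

x_0 = 2.0000, f(x_0) = 5.000000, coefficient = 1
x_1 = 2.8750, f(x_1) = 9.265625, coefficient = 4
x_2 = 3.7500, f(x_2) = 15.062500, coefficient = 1

I ≈ (0.875000/3) × 57.125000 = 16.661458
Exact value: 16.661458
Error: 0.000000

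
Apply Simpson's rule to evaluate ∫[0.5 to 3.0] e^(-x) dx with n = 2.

f(x) = e^(-x)
a = 0.5, b = 3.0, n = 2
h = (b - a)/n = 1.250000

Simpson's rule: (h/3)[f(x₀) + 4f(x₁) + 2f(x₂) + ... + f(xₙ)]

x_0 = 0.5000, f(x_0) = 0.606531, coefficient = 1
x_1 = 1.7500, f(x_1) = 0.173774, coefficient = 4
x_2 = 3.0000, f(x_2) = 0.049787, coefficient = 1

I ≈ (1.250000/3) × 1.351414 = 0.563089
Exact value: 0.556744
Error: 0.006345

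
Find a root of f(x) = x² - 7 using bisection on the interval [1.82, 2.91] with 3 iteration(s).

f(x) = x² - 7
Initial interval: [1.82, 2.91]

Iteration 1:
  c_1 = (1.820000 + 2.910000)/2 = 2.365000
  f(c_1) = f(2.365000) = -1.406775
  f(a) × f(c) ≥ 0, new interval: [2.365000, 2.910000]
Iteration 2:
  c_2 = (2.365000 + 2.910000)/2 = 2.637500
  f(c_2) = f(2.637500) = -0.043594
  f(a) × f(c) ≥ 0, new interval: [2.637500, 2.910000]
Iteration 3:
  c_3 = (2.637500 + 2.910000)/2 = 2.773750
  f(c_3) = f(2.773750) = 0.693689
  f(a) × f(c) < 0, new interval: [2.637500, 2.773750]

After 3 iteration(s), the approximation is c_3 = 2.773750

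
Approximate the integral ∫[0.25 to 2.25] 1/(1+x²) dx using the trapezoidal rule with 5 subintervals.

f(x) = 1/(1+x²)
a = 0.25, b = 2.25, n = 5
h = (b - a)/n = 0.400000

Trapezoidal rule: (h/2)[f(x₀) + 2f(x₁) + 2f(x₂) + ... + f(xₙ)]

x_0 = 0.2500, f(x_0) = 0.941176, coefficient = 1
x_1 = 0.6500, f(x_1) = 0.702988, coefficient = 2
x_2 = 1.0500, f(x_2) = 0.475624, coefficient = 2
x_3 = 1.4500, f(x_3) = 0.322321, coefficient = 2
x_4 = 1.8500, f(x_4) = 0.226116, coefficient = 2
x_5 = 2.2500, f(x_5) = 0.164948, coefficient = 1

I ≈ (0.400000/2) × 4.560223 = 0.912045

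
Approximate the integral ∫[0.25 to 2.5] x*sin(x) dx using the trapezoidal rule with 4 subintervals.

f(x) = x*sin(x)
a = 0.25, b = 2.5, n = 4
h = (b - a)/n = 0.562500

Trapezoidal rule: (h/2)[f(x₀) + 2f(x₁) + 2f(x₂) + ... + f(xₙ)]

x_0 = 0.2500, f(x_0) = 0.061851, coefficient = 1
x_1 = 0.8125, f(x_1) = 0.589882, coefficient = 2
x_2 = 1.3750, f(x_2) = 1.348728, coefficient = 2
x_3 = 1.9375, f(x_3) = 1.808684, coefficient = 2
x_4 = 2.5000, f(x_4) = 1.496180, coefficient = 1

I ≈ (0.562500/2) × 9.052619 = 2.546049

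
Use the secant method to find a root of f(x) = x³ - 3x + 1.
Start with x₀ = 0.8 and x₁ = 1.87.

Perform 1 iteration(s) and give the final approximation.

f(x) = x³ - 3x + 1
x₀ = 0.8, x₁ = 1.87

Secant formula: x_{n+1} = x_n - f(x_n)(x_n - x_{n-1})/(f(x_n) - f(x_{n-1}))

Iteration 1:
  f(0.800000) = -0.888000
  f(1.870000) = 1.929203
  x_2 = 1.870000 - 1.929203×(1.870000 - 0.800000)/(1.929203 - (-0.888000))
       = 1.137271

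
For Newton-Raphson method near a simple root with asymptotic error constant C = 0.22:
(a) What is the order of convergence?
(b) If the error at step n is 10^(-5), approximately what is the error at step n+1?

(a) Newton-Raphson has quadratic (order 2) convergence near simple roots.
    This means |e_{n+1}| ≈ C|e_n|².

(b) With |e_n| = 10^(-5) and C = 0.22:
    |e_{n+1}| ≈ 0.22 × (10^(-5))² = 0.22 × 10^(-10)

(a) 2 (quadratic); (b) |e_{n+1}| ≈ 2.200e-11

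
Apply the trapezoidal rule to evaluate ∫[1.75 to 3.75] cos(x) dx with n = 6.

f(x) = cos(x)
a = 1.75, b = 3.75, n = 6
h = (b - a)/n = 0.333333

Trapezoidal rule: (h/2)[f(x₀) + 2f(x₁) + 2f(x₂) + ... + f(xₙ)]

x_0 = 1.7500, f(x_0) = -0.178246, coefficient = 1
x_1 = 2.0833, f(x_1) = -0.490390, coefficient = 2
x_2 = 2.4167, f(x_2) = -0.748549, coefficient = 2
x_3 = 2.7500, f(x_3) = -0.924302, coefficient = 2
x_4 = 3.0833, f(x_4) = -0.998303, coefficient = 2
x_5 = 3.4167, f(x_5) = -0.962405, coefficient = 2
x_6 = 3.7500, f(x_6) = -0.820559, coefficient = 1

I ≈ (0.333333/2) × -9.246704 = -1.541117
Exact value: -1.555547
Error: 0.014430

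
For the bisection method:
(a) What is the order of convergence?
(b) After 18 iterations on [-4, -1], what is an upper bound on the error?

(a) Bisection has linear (order 1) convergence; the error is halved each step.

(b) Error bound = (b-a)/2^n = (-1 - (-4))/2^{18}
    = 3/2^{18}

(a) 1 (linear); (b) error ≤ 1.14e-05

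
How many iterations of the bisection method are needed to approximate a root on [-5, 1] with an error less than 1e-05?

We need (b-a)/2^n ≤ 1e-05
(1 - (-5))/2^n ≤ 1e-05
6/2^n ≤ 1e-05
2^n ≥ 600000
n ≥ log₂(600000) = 19.19
n ≥ 20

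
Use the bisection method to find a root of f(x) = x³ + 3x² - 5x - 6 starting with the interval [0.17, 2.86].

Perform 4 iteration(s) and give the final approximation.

f(x) = x³ + 3x² - 5x - 6
Initial interval: [0.17, 2.86]

Iteration 1:
  c_1 = (0.170000 + 2.860000)/2 = 1.515000
  f(c_1) = f(1.515000) = -3.212059
  f(a) × f(c) ≥ 0, new interval: [1.515000, 2.860000]
Iteration 2:
  c_2 = (1.515000 + 2.860000)/2 = 2.187500
  f(c_2) = f(2.187500) = 7.885498
  f(a) × f(c) < 0, new interval: [1.515000, 2.187500]
Iteration 3:
  c_3 = (1.515000 + 2.187500)/2 = 1.851250
  f(c_3) = f(1.851250) = 1.369598
  f(a) × f(c) < 0, new interval: [1.515000, 1.851250]
Iteration 4:
  c_4 = (1.515000 + 1.851250)/2 = 1.683125
  f(c_4) = f(1.683125) = -1.148754
  f(a) × f(c) ≥ 0, new interval: [1.683125, 1.851250]

After 4 iteration(s), the approximation is c_4 = 1.683125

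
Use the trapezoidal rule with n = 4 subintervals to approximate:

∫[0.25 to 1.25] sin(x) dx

f(x) = sin(x)
a = 0.25, b = 1.25, n = 4
h = (b - a)/n = 0.250000

Trapezoidal rule: (h/2)[f(x₀) + 2f(x₁) + 2f(x₂) + ... + f(xₙ)]

x_0 = 0.2500, f(x_0) = 0.247404, coefficient = 1
x_1 = 0.5000, f(x_1) = 0.479426, coefficient = 2
x_2 = 0.7500, f(x_2) = 0.681639, coefficient = 2
x_3 = 1.0000, f(x_3) = 0.841471, coefficient = 2
x_4 = 1.2500, f(x_4) = 0.948985, coefficient = 1

I ≈ (0.250000/2) × 5.201459 = 0.650182
Exact value: 0.653590
Error: 0.003408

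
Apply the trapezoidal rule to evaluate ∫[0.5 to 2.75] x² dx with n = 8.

f(x) = x²
a = 0.5, b = 2.75, n = 8
h = (b - a)/n = 0.281250

Trapezoidal rule: (h/2)[f(x₀) + 2f(x₁) + 2f(x₂) + ... + f(xₙ)]

x_0 = 0.5000, f(x_0) = 0.250000, coefficient = 1
x_1 = 0.7812, f(x_1) = 0.610352, coefficient = 2
x_2 = 1.0625, f(x_2) = 1.128906, coefficient = 2
x_3 = 1.3438, f(x_3) = 1.805664, coefficient = 2
x_4 = 1.6250, f(x_4) = 2.640625, coefficient = 2
x_5 = 1.9062, f(x_5) = 3.633789, coefficient = 2
x_6 = 2.1875, f(x_6) = 4.785156, coefficient = 2
x_7 = 2.4688, f(x_7) = 6.094727, coefficient = 2
x_8 = 2.7500, f(x_8) = 7.562500, coefficient = 1

I ≈ (0.281250/2) × 49.210938 = 6.920288
Exact value: 6.890625
Error: 0.029663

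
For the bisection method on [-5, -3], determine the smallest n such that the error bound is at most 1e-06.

We need (b-a)/2^n ≤ 1e-06
(-3 - (-5))/2^n ≤ 1e-06
2/2^n ≤ 1e-06
2^n ≥ 2000000
n ≥ log₂(2000000) = 20.93
n ≥ 21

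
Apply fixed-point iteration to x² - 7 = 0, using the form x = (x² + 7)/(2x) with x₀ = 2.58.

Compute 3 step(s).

Equation: x² - 7 = 0
Fixed-point form: x = (x² + 7)/(2x)
x₀ = 2.58

x_1 = g(2.580000) = 2.646589
x_2 = g(2.646589) = 2.645751
x_3 = g(2.645751) = 2.645751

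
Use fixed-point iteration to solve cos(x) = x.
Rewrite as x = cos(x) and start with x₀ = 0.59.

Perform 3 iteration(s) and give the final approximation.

Equation: cos(x) = x
Fixed-point form: x = cos(x)
x₀ = 0.59

x_1 = g(0.590000) = 0.830941
x_2 = g(0.830941) = 0.674181
x_3 = g(0.674181) = 0.781218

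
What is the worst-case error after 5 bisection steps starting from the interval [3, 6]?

Bisection error bound: |error| ≤ (b-a)/2^n
|error| ≤ (6 - 3)/2^5 = 3/2^5
|error| ≤ 0.0937500000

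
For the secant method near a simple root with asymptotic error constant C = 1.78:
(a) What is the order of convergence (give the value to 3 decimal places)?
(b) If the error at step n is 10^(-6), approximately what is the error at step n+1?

(a) Secant method has superlinear convergence with order φ = (1+√5)/2 ≈ 1.618.
    This means |e_{n+1}| ≈ C|e_n|^1.618.

(b) With |e_n| = 10^(-6) and C = 1.78:
    |e_{n+1}| ≈ 1.78 × (10^(-6))^1.618 = 1.78 × 10^(-9.71)

(a) ≈ 1.618 (golden ratio); (b) |e_{n+1}| ≈ 3.485e-10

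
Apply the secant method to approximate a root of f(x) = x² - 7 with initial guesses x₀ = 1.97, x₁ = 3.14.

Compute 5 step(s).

f(x) = x² - 7
x₀ = 1.97, x₁ = 3.14

Secant formula: x_{n+1} = x_n - f(x_n)(x_n - x_{n-1})/(f(x_n) - f(x_{n-1}))

Iteration 1:
  f(1.970000) = -3.119100
  f(3.140000) = 2.859600
  x_2 = 3.140000 - 2.859600×(3.140000 - 1.970000)/(2.859600 - (-3.119100))
       = 2.580391
Iteration 2:
  f(3.140000) = 2.859600
  f(2.580391) = -0.341580
  x_3 = 2.580391 - (-0.341580)×(2.580391 - 3.140000)/(-0.341580 - 2.859600)
       = 2.640104
Iteration 3:
  f(2.580391) = -0.341580
  f(2.640104) = -0.029850
  x_4 = 2.640104 - (-0.029850)×(2.640104 - 2.580391)/(-0.029850 - (-0.341580))
       = 2.645822
Iteration 4:
  f(2.640104) = -0.029850
  f(2.645822) = 0.000374
  x_5 = 2.645822 - 0.000374×(2.645822 - 2.640104)/(0.000374 - (-0.029850))
       = 2.645751
Iteration 5:
  f(2.645822) = 0.000374
  f(2.645751) = 0.000000
  x_6 = 2.645751 - 0.000000×(2.645751 - 2.645822)/(0.000000 - 0.000374)
       = 2.645751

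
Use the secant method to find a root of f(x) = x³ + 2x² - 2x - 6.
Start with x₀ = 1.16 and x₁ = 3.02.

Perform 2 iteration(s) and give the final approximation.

f(x) = x³ + 2x² - 2x - 6
x₀ = 1.16, x₁ = 3.02

Secant formula: x_{n+1} = x_n - f(x_n)(x_n - x_{n-1})/(f(x_n) - f(x_{n-1}))

Iteration 1:
  f(1.160000) = -4.067904
  f(3.020000) = 33.744408
  x_2 = 3.020000 - 33.744408×(3.020000 - 1.160000)/(33.744408 - (-4.067904))
       = 1.360102
Iteration 2:
  f(3.020000) = 33.744408
  f(1.360102) = -2.504431
  x_3 = 1.360102 - (-2.504431)×(1.360102 - 3.020000)/(-2.504431 - 33.744408)
       = 1.474784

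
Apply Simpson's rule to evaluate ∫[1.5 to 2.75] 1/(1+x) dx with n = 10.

f(x) = 1/(1+x)
a = 1.5, b = 2.75, n = 10
h = (b - a)/n = 0.125000

Simpson's rule: (h/3)[f(x₀) + 4f(x₁) + 2f(x₂) + ... + f(xₙ)]

x_0 = 1.5000, f(x_0) = 0.400000, coefficient = 1
x_1 = 1.6250, f(x_1) = 0.380952, coefficient = 4
x_2 = 1.7500, f(x_2) = 0.363636, coefficient = 2
x_3 = 1.8750, f(x_3) = 0.347826, coefficient = 4
x_4 = 2.0000, f(x_4) = 0.333333, coefficient = 2
x_5 = 2.1250, f(x_5) = 0.320000, coefficient = 4
x_6 = 2.2500, f(x_6) = 0.307692, coefficient = 2
x_7 = 2.3750, f(x_7) = 0.296296, coefficient = 4
x_8 = 2.5000, f(x_8) = 0.285714, coefficient = 2
x_9 = 2.6250, f(x_9) = 0.275862, coefficient = 4
x_10 = 2.7500, f(x_10) = 0.266667, coefficient = 1

I ≈ (0.125000/3) × 9.731167 = 0.405465
Exact value: 0.405465
Error: 0.000000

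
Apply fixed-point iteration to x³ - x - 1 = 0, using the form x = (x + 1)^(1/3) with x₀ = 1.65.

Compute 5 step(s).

Equation: x³ - x - 1 = 0
Fixed-point form: x = (x + 1)^(1/3)
x₀ = 1.65

x_1 = g(1.650000) = 1.383828
x_2 = g(1.383828) = 1.335852
x_3 = g(1.335852) = 1.326829
x_4 = g(1.326829) = 1.325119
x_5 = g(1.325119) = 1.324794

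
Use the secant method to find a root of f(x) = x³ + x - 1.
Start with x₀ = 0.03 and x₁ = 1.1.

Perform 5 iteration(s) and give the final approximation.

f(x) = x³ + x - 1
x₀ = 0.03, x₁ = 1.1

Secant formula: x_{n+1} = x_n - f(x_n)(x_n - x_{n-1})/(f(x_n) - f(x_{n-1}))

Iteration 1:
  f(0.030000) = -0.969973
  f(1.100000) = 1.431000
  x_2 = 1.100000 - 1.431000×(1.100000 - 0.030000)/(1.431000 - (-0.969973))
       = 0.462271
Iteration 2:
  f(1.100000) = 1.431000
  f(0.462271) = -0.438944
  x_3 = 0.462271 - (-0.438944)×(0.462271 - 1.100000)/(-0.438944 - 1.431000)
       = 0.611969
Iteration 3:
  f(0.462271) = -0.438944
  f(0.611969) = -0.158844
  x_4 = 0.611969 - (-0.158844)×(0.611969 - 0.462271)/(-0.158844 - (-0.438944))
       = 0.696863
Iteration 4:
  f(0.611969) = -0.158844
  f(0.696863) = 0.035272
  x_5 = 0.696863 - 0.035272×(0.696863 - 0.611969)/(0.035272 - (-0.158844))
       = 0.681437
Iteration 5:
  f(0.696863) = 0.035272
  f(0.681437) = -0.002133
  x_6 = 0.681437 - (-0.002133)×(0.681437 - 0.696863)/(-0.002133 - 0.035272)
       = 0.682317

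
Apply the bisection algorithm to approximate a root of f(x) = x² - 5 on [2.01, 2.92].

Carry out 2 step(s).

f(x) = x² - 5
Initial interval: [2.01, 2.92]

Iteration 1:
  c_1 = (2.010000 + 2.920000)/2 = 2.465000
  f(c_1) = f(2.465000) = 1.076225
  f(a) × f(c) < 0, new interval: [2.010000, 2.465000]
Iteration 2:
  c_2 = (2.010000 + 2.465000)/2 = 2.237500
  f(c_2) = f(2.237500) = 0.006406
  f(a) × f(c) < 0, new interval: [2.010000, 2.237500]

After 2 iteration(s), the approximation is c_2 = 2.237500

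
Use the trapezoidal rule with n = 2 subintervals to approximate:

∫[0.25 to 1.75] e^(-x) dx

f(x) = e^(-x)
a = 0.25, b = 1.75, n = 2
h = (b - a)/n = 0.750000

Trapezoidal rule: (h/2)[f(x₀) + 2f(x₁) + 2f(x₂) + ... + f(xₙ)]

x_0 = 0.2500, f(x_0) = 0.778801, coefficient = 1
x_1 = 1.0000, f(x_1) = 0.367879, coefficient = 2
x_2 = 1.7500, f(x_2) = 0.173774, coefficient = 1

I ≈ (0.750000/2) × 1.688334 = 0.633125
Exact value: 0.605027
Error: 0.028098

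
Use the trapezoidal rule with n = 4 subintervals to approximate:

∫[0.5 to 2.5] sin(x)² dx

f(x) = sin(x)²
a = 0.5, b = 2.5, n = 4
h = (b - a)/n = 0.500000

Trapezoidal rule: (h/2)[f(x₀) + 2f(x₁) + 2f(x₂) + ... + f(xₙ)]

x_0 = 0.5000, f(x_0) = 0.229849, coefficient = 1
x_1 = 1.0000, f(x_1) = 0.708073, coefficient = 2
x_2 = 1.5000, f(x_2) = 0.994996, coefficient = 2
x_3 = 2.0000, f(x_3) = 0.826822, coefficient = 2
x_4 = 2.5000, f(x_4) = 0.358169, coefficient = 1

I ≈ (0.500000/2) × 5.647801 = 1.411950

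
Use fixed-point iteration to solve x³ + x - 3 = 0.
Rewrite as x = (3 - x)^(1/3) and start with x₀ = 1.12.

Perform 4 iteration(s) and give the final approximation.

Equation: x³ + x - 3 = 0
Fixed-point form: x = (3 - x)^(1/3)
x₀ = 1.12

x_1 = g(1.120000) = 1.234201
x_2 = g(1.234201) = 1.208687
x_3 = g(1.208687) = 1.214480
x_4 = g(1.214480) = 1.213170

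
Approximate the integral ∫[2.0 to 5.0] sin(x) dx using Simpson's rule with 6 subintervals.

f(x) = sin(x)
a = 2.0, b = 5.0, n = 6
h = (b - a)/n = 0.500000

Simpson's rule: (h/3)[f(x₀) + 4f(x₁) + 2f(x₂) + ... + f(xₙ)]

x_0 = 2.0000, f(x_0) = 0.909297, coefficient = 1
x_1 = 2.5000, f(x_1) = 0.598472, coefficient = 4
x_2 = 3.0000, f(x_2) = 0.141120, coefficient = 2
x_3 = 3.5000, f(x_3) = -0.350783, coefficient = 4
x_4 = 4.0000, f(x_4) = -0.756802, coefficient = 2
x_5 = 4.5000, f(x_5) = -0.977530, coefficient = 4
x_6 = 5.0000, f(x_6) = -0.958924, coefficient = 1

I ≈ (0.500000/3) × -4.200357 = -0.700059
Exact value: -0.699809
Error: 0.000250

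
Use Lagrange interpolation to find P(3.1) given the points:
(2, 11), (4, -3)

Lagrange interpolation formula:
P(x) = Σ yᵢ × Lᵢ(x)
where Lᵢ(x) = Π_{j≠i} (x - xⱼ)/(xᵢ - xⱼ)

L_0(3.1) = (3.1 - 4)/(2 - 4) = 0.450000
L_1(3.1) = (3.1 - 2)/(4 - 2) = 0.550000

P(3.1) = 11×L_0(3.1) + (-3)×L_1(3.1)
P(3.1) = 3.300000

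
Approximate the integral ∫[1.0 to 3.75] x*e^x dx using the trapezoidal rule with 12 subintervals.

f(x) = x*e^x
a = 1.0, b = 3.75, n = 12
h = (b - a)/n = 0.229167

Trapezoidal rule: (h/2)[f(x₀) + 2f(x₁) + 2f(x₂) + ... + f(xₙ)]

x_0 = 1.0000, f(x_0) = 2.718282, coefficient = 1
x_1 = 1.2292, f(x_1) = 4.201758, coefficient = 2
x_2 = 1.4583, f(x_2) = 6.269067, coefficient = 2
x_3 = 1.6875, f(x_3) = 9.122539, coefficient = 2
x_4 = 1.9167, f(x_4) = 13.029998, coefficient = 2
x_5 = 2.1458, f(x_5) = 18.345078, coefficient = 2
x_6 = 2.3750, f(x_6) = 25.533656, coefficient = 2
x_7 = 2.6042, f(x_7) = 35.208213, coefficient = 2
x_8 = 2.8333, f(x_8) = 48.172446, coefficient = 2
x_9 = 3.0625, f(x_9) = 65.479137, coefficient = 2
x_10 = 3.2917, f(x_10) = 88.505145, coefficient = 2
x_11 = 3.5208, f(x_11) = 119.048508, coefficient = 2
x_12 = 3.7500, f(x_12) = 159.454058, coefficient = 1

I ≈ (0.229167/2) × 1028.003433 = 117.792060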